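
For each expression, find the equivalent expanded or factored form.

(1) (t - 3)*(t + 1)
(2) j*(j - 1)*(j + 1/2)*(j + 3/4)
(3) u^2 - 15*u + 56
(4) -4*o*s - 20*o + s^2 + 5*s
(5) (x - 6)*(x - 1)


(1) = t^2 - 2*t - 3
(2) = j^4 + j^3/4 - 7*j^2/8 - 3*j/8
(3) = (u - 8)*(u - 7)
(4) = (-4*o + s)*(s + 5)
(5) = x^2 - 7*x + 6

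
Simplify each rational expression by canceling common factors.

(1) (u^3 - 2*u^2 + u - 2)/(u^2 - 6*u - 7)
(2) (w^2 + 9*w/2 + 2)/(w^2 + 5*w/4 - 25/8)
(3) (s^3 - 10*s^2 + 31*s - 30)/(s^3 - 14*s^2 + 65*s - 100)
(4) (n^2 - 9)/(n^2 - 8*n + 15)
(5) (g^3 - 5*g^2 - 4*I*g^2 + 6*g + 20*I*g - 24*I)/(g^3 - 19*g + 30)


(1) = (u^3 - 2*u^2 + u - 2)/(u^2 - 6*u - 7)
(2) = (8*w^2 + 36*w + 16)/(8*w^2 + 10*w - 25)
(3) = (s^2 - 5*s + 6)/(s^2 - 9*s + 20)
(4) = (n + 3)/(n - 5)
(5) = (g - 4*I)/(g + 5)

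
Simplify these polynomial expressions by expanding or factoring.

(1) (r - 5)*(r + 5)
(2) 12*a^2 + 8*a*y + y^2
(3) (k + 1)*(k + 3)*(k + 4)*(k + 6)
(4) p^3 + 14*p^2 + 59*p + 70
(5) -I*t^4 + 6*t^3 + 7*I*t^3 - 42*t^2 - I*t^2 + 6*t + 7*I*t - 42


(1) = r^2 - 25
(2) = (2*a + y)*(6*a + y)
(3) = k^4 + 14*k^3 + 67*k^2 + 126*k + 72
(4) = (p + 2)*(p + 5)*(p + 7)
(5) = (t - 7)*(t - I)*(t + 6*I)*(-I*t + 1)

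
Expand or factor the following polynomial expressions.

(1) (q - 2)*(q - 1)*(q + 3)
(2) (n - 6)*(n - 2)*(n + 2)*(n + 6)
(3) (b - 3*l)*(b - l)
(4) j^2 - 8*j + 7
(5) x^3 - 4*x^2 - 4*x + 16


(1) = q^3 - 7*q + 6
(2) = n^4 - 40*n^2 + 144
(3) = b^2 - 4*b*l + 3*l^2
(4) = (j - 7)*(j - 1)
(5) = (x - 4)*(x - 2)*(x + 2)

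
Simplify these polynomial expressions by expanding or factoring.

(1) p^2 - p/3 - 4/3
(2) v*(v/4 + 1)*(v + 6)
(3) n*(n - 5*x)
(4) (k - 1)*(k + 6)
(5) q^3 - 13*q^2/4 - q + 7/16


(1) = (p - 4/3)*(p + 1)
(2) = v^3/4 + 5*v^2/2 + 6*v
(3) = n^2 - 5*n*x
(4) = k^2 + 5*k - 6
(5) = (q - 7/2)*(q - 1/4)*(q + 1/2)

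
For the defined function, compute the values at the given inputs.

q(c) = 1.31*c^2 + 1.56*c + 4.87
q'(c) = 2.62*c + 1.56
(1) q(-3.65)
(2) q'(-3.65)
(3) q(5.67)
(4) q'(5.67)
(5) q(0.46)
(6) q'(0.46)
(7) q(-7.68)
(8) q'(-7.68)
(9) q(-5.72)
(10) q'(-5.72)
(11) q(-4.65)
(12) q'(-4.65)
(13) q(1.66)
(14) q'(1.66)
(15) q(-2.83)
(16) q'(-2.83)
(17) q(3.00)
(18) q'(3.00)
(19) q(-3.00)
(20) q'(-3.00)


(1) = 16.63
(2) = -8.00
(3) = 55.83
(4) = 16.42
(5) = 5.86
(6) = 2.77
(7) = 70.16
(8) = -18.56
(9) = 38.81
(10) = -13.43
(11) = 25.94
(12) = -10.62
(13) = 11.07
(14) = 5.91
(15) = 10.95
(16) = -5.85
(17) = 21.34
(18) = 9.42
(19) = 11.98
(20) = -6.30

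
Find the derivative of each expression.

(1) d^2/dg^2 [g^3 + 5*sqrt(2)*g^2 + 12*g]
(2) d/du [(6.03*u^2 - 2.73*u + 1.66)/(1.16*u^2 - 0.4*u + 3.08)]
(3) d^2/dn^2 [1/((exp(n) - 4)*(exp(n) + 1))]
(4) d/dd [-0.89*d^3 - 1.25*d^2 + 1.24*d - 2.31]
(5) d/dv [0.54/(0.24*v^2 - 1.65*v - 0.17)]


(1) = 6*g + 10*sqrt(2)
(2) = (0.7548*u^2 + 33.2936*u - 7.7444)/(1.3456*u^4 - 0.928*u^3 + 7.3056*u^2 - 2.464*u + 9.4864)
(3) = (4*exp(3*n) - 9*exp(2*n) + 25*exp(n) - 12)*exp(n)/(exp(6*n) - 9*exp(5*n) + 15*exp(4*n) + 45*exp(3*n) - 60*exp(2*n) - 144*exp(n) - 64)
(4) = -2.67*d^2 - 2.5*d + 1.24
(5) = (0.891 - 0.2592*v)/(-0.24*v^2 + 1.65*v + 0.17)^2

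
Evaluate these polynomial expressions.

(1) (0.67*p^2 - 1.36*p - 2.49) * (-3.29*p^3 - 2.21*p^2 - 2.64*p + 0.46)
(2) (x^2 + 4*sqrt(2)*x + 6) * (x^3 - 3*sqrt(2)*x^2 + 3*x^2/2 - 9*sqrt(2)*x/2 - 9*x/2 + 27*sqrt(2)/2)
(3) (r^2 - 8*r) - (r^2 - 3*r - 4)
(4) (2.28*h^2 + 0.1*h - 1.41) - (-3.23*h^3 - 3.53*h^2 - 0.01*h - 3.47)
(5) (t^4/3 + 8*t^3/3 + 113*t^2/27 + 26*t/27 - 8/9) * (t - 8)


(1) = -2.2043*p^5 + 2.9937*p^4 + 9.4289*p^3 + 9.4015*p^2 + 5.948*p - 1.1454
(2) = x^5 + sqrt(2)*x^4 + 3*x^4/2 - 45*x^3/2 + 3*sqrt(2)*x^3/2 - 45*sqrt(2)*x^2/2 - 27*x^2 - 27*sqrt(2)*x + 81*x + 81*sqrt(2)
(3) = 4 - 5*r
(4) = 3.23*h^3 + 5.81*h^2 + 0.11*h + 2.06
(5) = t^5/3 - 463*t^3/27 - 878*t^2/27 - 232*t/27 + 64/9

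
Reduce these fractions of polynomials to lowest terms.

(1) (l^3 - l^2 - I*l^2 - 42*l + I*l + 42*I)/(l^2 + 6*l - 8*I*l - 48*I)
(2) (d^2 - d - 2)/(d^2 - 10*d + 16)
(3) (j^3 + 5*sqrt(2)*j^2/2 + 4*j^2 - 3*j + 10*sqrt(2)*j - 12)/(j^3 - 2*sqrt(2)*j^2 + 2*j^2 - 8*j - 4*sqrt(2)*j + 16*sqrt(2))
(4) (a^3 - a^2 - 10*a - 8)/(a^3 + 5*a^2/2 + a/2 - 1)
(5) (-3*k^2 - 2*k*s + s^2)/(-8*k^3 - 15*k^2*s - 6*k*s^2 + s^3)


(1) = (l^2 + l*(-7 - I) + 7*I)/(l - 8*I)
(2) = (d + 1)/(d - 8)
(3) = (2*j^2 + 5*sqrt(2)*j - 6)/(2*j^2 + j*(-4*sqrt(2) - 4) + 8*sqrt(2))
(4) = (2*a - 8)/(2*a - 1)
(5) = (-3*k + s)/(-8*k^2 - 7*k*s + s^2)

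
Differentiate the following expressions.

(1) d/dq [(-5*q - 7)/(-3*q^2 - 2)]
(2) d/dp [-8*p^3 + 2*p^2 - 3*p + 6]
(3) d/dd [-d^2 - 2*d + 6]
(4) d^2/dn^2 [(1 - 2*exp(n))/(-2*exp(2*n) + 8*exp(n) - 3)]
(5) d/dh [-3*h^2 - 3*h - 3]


(1) = (-15*q^2 - 42*q + 10)/(9*q^4 + 12*q^2 + 4)
(2) = -24*p^2 + 4*p - 3
(3) = -2*d - 2
(4) = (8*exp(4*n) + 16*exp(3*n) - 24*exp(2*n) + 8*exp(n) - 6)*exp(n)/(8*exp(6*n) - 96*exp(5*n) + 420*exp(4*n) - 800*exp(3*n) + 630*exp(2*n) - 216*exp(n) + 27)
(5) = -6*h - 3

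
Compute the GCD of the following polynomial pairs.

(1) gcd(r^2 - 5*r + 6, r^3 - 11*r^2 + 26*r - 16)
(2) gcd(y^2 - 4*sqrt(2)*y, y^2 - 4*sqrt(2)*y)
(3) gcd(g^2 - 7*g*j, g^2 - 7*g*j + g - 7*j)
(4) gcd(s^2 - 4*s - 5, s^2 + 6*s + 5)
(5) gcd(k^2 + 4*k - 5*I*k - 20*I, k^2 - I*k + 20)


(1) = gcd((r - 3)*(r - 2), (r - 8)*(r - 2)*(r - 1)) = r - 2
(2) = gcd(y*(y - 4*sqrt(2)), y*(y - 4*sqrt(2))) = y^2 - 4*sqrt(2)*y
(3) = gcd(g*(g - 7*j), (g + 1)*(g - 7*j)) = g - 7*j
(4) = gcd((s - 5)*(s + 1), (s + 1)*(s + 5)) = s + 1
(5) = gcd((k + 4)*(k - 5*I), (k - 5*I)*(k + 4*I)) = k - 5*I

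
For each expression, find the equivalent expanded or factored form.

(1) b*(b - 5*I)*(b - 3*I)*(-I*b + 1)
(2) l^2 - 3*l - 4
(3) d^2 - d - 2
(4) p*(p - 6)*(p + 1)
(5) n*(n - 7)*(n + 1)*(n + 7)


(1) = -I*b^4 - 7*b^3 + 7*I*b^2 - 15*b
(2) = (l - 4)*(l + 1)
(3) = (d - 2)*(d + 1)
(4) = p^3 - 5*p^2 - 6*p
(5) = n^4 + n^3 - 49*n^2 - 49*n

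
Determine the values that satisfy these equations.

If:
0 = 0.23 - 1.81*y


Then:
y = 0.13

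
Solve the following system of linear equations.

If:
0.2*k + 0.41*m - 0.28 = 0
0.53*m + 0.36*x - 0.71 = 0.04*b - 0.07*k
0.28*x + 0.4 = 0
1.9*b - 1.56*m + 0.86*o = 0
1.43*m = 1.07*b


Then:
b = 4.52
k = -5.53
m = 3.38
o = -3.85
x = -1.43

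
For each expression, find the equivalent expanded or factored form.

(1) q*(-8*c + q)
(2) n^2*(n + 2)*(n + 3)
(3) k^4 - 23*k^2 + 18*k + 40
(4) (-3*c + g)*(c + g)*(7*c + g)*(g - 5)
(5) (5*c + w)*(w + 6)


(1) = -8*c*q + q^2
(2) = n^4 + 5*n^3 + 6*n^2
(3) = (k - 4)*(k - 2)*(k + 1)*(k + 5)
(4) = -21*c^3*g + 105*c^3 - 17*c^2*g^2 + 85*c^2*g + 5*c*g^3 - 25*c*g^2 + g^4 - 5*g^3
(5) = 5*c*w + 30*c + w^2 + 6*w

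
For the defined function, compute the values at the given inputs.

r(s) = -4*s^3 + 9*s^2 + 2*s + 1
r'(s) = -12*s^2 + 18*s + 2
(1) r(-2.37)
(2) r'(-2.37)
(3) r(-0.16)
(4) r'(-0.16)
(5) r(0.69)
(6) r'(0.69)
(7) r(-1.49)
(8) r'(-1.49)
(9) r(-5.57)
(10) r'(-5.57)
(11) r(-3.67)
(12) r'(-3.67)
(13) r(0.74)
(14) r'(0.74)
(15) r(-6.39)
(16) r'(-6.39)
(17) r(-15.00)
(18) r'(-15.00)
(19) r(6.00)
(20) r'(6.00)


(1) = 100.06
(2) = -108.06
(3) = 0.93
(4) = -1.19
(5) = 5.35
(6) = 8.71
(7) = 31.23
(8) = -51.46
(9) = 960.32
(10) = -470.56
(11) = 312.60
(12) = -225.69
(13) = 5.79
(14) = 8.75
(15) = 1399.38
(16) = -603.01
(17) = 15496.00
(18) = -2968.00
(19) = -527.00
(20) = -322.00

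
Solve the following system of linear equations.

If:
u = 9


Then:
u = 9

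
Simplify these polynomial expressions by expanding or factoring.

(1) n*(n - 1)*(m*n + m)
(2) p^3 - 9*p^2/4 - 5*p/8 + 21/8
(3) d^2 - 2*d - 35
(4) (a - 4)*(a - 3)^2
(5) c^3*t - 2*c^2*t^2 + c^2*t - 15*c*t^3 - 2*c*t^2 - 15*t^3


(1) = m*n^3 - m*n
(2) = (p - 7/4)*(p - 3/2)*(p + 1)
(3) = (d - 7)*(d + 5)
(4) = a^3 - 10*a^2 + 33*a - 36
(5) = (c - 5*t)*(c + 3*t)*(c*t + t)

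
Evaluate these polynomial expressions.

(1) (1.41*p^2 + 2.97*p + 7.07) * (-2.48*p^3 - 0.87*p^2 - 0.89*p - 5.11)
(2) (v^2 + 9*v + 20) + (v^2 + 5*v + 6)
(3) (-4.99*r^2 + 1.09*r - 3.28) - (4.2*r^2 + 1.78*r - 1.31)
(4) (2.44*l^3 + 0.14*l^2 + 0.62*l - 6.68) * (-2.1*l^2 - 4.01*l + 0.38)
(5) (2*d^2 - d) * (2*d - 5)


(1) = -3.4968*p^5 - 8.5923*p^4 - 21.3724*p^3 - 15.9993*p^2 - 21.469*p - 36.1277
(2) = 2*v^2 + 14*v + 26
(3) = -9.19*r^2 - 0.69*r - 1.97
(4) = -5.124*l^5 - 10.0784*l^4 - 0.9362*l^3 + 11.595*l^2 + 27.0224*l - 2.5384
(5) = 4*d^3 - 12*d^2 + 5*d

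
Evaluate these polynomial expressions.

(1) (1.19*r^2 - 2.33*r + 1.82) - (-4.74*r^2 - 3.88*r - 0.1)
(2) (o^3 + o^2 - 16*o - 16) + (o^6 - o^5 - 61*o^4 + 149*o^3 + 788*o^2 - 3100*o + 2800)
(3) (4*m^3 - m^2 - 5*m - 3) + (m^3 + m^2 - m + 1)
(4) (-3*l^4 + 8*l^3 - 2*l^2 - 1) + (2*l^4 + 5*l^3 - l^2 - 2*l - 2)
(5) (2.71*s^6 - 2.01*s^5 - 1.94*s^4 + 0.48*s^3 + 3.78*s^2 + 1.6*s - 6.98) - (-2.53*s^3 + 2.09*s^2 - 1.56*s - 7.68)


(1) = 5.93*r^2 + 1.55*r + 1.92
(2) = o^6 - o^5 - 61*o^4 + 150*o^3 + 789*o^2 - 3116*o + 2784
(3) = 5*m^3 - 6*m - 2
(4) = -l^4 + 13*l^3 - 3*l^2 - 2*l - 3
(5) = 2.71*s^6 - 2.01*s^5 - 1.94*s^4 + 3.01*s^3 + 1.69*s^2 + 3.16*s + 0.7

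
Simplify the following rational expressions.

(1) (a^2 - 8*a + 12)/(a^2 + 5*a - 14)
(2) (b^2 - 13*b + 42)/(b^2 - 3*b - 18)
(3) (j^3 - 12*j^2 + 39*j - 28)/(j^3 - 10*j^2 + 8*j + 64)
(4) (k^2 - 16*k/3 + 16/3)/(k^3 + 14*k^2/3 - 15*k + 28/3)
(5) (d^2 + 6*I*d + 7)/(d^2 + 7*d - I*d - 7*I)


(1) = (a - 6)/(a + 7)
(2) = (b - 7)/(b + 3)
(3) = (j^2 - 8*j + 7)/(j^2 - 6*j - 16)
(4) = (k - 4)/(k^2 + 6*k - 7)
(5) = (d + 7*I)/(d + 7)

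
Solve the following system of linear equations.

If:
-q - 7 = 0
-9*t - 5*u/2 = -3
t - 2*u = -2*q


Then:
q = -7
t = 2
u = -6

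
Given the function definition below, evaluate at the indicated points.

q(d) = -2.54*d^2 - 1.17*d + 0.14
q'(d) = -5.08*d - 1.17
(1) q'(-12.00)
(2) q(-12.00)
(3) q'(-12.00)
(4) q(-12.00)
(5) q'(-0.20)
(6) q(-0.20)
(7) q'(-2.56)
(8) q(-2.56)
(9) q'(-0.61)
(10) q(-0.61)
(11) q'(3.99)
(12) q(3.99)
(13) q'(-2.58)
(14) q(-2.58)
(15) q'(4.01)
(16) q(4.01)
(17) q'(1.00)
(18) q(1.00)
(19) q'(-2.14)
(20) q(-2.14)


(1) = 59.79
(2) = -351.58
(3) = 59.79
(4) = -351.58
(5) = -0.15
(6) = 0.27
(7) = 11.83
(8) = -13.51
(9) = 1.93
(10) = -0.09
(11) = -21.44
(12) = -44.97
(13) = 11.94
(14) = -13.75
(15) = -21.54
(16) = -45.40
(17) = -6.25
(18) = -3.57
(19) = 9.70
(20) = -8.99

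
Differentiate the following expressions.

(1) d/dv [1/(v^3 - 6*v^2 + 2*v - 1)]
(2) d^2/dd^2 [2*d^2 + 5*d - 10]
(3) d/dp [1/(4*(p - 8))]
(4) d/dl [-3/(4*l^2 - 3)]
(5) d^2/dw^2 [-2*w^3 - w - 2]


(1) = (-3*v^2 + 12*v - 2)/(v^3 - 6*v^2 + 2*v - 1)^2
(2) = 4
(3) = -1/(4*(p - 8)^2)
(4) = 24*l/(4*l^2 - 3)^2
(5) = -12*w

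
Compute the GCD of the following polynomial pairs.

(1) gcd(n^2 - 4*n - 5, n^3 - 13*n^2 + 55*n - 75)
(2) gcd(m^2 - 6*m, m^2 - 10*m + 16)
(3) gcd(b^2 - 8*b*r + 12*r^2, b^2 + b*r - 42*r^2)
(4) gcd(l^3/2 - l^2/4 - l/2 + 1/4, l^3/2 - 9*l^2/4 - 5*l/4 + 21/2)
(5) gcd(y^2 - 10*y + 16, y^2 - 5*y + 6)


(1) = n - 5
(2) = 1
(3) = -b + 6*r
(4) = 1
(5) = y - 2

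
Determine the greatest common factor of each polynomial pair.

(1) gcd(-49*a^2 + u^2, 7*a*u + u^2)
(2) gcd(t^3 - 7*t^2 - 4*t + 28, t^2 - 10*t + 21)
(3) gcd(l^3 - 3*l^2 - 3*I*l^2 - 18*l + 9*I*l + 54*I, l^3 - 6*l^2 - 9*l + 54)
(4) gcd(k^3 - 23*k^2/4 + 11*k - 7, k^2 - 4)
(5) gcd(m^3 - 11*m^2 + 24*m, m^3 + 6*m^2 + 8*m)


(1) = 7*a + u
(2) = t - 7
(3) = gcd((l - 6)*(l + 3)*(l - 3*I), (l - 6)*(l - 3)*(l + 3)) = l^2 - 3*l - 18
(4) = gcd((k - 2)^2*(k - 7/4), (k - 2)*(k + 2)) = k - 2
(5) = gcd(m*(m - 8)*(m - 3), m*(m + 2)*(m + 4)) = m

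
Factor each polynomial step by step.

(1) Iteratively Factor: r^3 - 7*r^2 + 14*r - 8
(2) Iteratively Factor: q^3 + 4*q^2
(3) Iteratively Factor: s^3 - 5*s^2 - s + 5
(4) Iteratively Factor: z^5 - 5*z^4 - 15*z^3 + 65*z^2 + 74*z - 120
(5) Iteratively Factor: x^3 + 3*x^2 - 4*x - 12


(1) = (r - 1)*(r^2 - 6*r + 8) = (r - 2)*(r - 1)*(r - 4)
(2) = (q)*(q^2 + 4*q) = q^2*(q + 4)
(3) = (s + 1)*(s^2 - 6*s + 5) = (s - 5)*(s + 1)*(s - 1)
(4) = (z - 4)*(z^4 - z^3 - 19*z^2 - 11*z + 30) = (z - 4)*(z - 1)*(z^3 - 19*z - 30) = (z - 4)*(z - 1)*(z + 2)*(z^2 - 2*z - 15) = (z - 5)*(z - 4)*(z - 1)*(z + 2)*(z + 3)
(5) = (x + 3)*(x^2 - 4) = (x + 2)*(x + 3)*(x - 2)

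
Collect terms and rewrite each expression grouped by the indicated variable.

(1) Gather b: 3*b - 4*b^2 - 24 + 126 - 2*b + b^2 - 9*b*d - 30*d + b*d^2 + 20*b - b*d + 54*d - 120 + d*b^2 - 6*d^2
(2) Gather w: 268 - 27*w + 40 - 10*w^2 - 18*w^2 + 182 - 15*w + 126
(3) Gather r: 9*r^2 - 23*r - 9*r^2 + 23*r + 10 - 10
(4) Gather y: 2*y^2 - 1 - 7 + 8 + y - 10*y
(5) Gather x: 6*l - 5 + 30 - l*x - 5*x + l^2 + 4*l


(1) = b^2*(d - 3) + b*(d^2 - 10*d + 21) - 6*d^2 + 24*d - 18
(2) = -28*w^2 - 42*w + 616
(3) = 0
(4) = 2*y^2 - 9*y
(5) = l^2 + 10*l + x*(-l - 5) + 25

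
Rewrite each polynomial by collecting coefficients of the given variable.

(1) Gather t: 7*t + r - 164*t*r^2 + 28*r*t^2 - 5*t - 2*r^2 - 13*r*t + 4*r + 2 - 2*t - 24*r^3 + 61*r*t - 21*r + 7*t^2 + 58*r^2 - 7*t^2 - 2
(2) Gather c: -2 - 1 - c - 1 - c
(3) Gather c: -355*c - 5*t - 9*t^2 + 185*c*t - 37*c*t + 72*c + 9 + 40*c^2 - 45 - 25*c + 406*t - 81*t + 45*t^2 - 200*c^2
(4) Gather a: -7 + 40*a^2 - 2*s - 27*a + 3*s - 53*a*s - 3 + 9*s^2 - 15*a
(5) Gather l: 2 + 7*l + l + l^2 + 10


(1) = -24*r^3 + 56*r^2 + 28*r*t^2 - 16*r + t*(-164*r^2 + 48*r)
(2) = -2*c - 4
(3) = -160*c^2 + c*(148*t - 308) + 36*t^2 + 320*t - 36
(4) = 40*a^2 + a*(-53*s - 42) + 9*s^2 + s - 10
(5) = l^2 + 8*l + 12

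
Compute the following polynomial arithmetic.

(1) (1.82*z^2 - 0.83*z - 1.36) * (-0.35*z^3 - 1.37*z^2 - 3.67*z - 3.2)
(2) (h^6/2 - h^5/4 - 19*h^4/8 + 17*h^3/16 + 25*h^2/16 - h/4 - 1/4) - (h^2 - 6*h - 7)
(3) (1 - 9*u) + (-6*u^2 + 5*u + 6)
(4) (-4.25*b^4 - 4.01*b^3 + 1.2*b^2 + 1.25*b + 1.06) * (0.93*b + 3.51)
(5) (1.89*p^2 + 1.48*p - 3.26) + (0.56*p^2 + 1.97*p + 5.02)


(1) = -0.637*z^5 - 2.2029*z^4 - 5.0663*z^3 - 0.9147*z^2 + 7.6472*z + 4.352
(2) = h^6/2 - h^5/4 - 19*h^4/8 + 17*h^3/16 + 9*h^2/16 + 23*h/4 + 27/4
(3) = -6*u^2 - 4*u + 7
(4) = -3.9525*b^5 - 18.6468*b^4 - 12.9591*b^3 + 5.3745*b^2 + 5.3733*b + 3.7206
(5) = 2.45*p^2 + 3.45*p + 1.76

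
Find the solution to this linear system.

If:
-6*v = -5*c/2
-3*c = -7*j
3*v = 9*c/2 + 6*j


Then:
c = 0
j = 0
v = 0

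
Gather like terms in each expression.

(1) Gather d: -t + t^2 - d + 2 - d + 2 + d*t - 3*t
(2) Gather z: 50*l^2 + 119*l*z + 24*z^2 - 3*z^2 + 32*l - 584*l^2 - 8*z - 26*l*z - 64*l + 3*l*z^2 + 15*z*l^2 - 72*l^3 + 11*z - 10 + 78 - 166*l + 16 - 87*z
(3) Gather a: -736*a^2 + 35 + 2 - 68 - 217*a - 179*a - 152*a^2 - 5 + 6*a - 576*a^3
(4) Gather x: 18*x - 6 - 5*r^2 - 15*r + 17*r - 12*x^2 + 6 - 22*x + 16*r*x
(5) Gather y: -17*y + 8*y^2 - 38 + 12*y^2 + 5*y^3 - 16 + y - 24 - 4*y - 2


(1) = d*(t - 2) + t^2 - 4*t + 4
(2) = -72*l^3 - 534*l^2 - 198*l + z^2*(3*l + 21) + z*(15*l^2 + 93*l - 84) + 84
(3) = -576*a^3 - 888*a^2 - 390*a - 36
(4) = -5*r^2 + 2*r - 12*x^2 + x*(16*r - 4)
(5) = 5*y^3 + 20*y^2 - 20*y - 80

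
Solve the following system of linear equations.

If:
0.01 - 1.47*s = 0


Then:
s = 0.01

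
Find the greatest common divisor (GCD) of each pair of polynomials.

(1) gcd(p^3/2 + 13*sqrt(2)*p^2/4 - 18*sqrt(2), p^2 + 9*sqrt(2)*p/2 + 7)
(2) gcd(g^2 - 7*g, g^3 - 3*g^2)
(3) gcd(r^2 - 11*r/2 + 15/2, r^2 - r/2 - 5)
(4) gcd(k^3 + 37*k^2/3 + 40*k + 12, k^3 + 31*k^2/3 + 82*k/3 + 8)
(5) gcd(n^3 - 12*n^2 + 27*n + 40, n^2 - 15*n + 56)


(1) = 1
(2) = g
(3) = r - 5/2
(4) = gcd((k + 1/3)*(k + 6)^2, (k + 1/3)*(k + 4)*(k + 6)) = k^2 + 19*k/3 + 2
(5) = gcd((n - 8)*(n - 5)*(n + 1), (n - 8)*(n - 7)) = n - 8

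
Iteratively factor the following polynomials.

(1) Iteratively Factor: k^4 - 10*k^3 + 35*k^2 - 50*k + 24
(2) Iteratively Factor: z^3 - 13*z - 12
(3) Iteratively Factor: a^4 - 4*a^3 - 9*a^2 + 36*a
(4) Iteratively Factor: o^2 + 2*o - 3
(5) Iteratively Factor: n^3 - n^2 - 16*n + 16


(1) = (k - 3)*(k^3 - 7*k^2 + 14*k - 8) = (k - 3)*(k - 2)*(k^2 - 5*k + 4) = (k - 4)*(k - 3)*(k - 2)*(k - 1)
(2) = (z - 4)*(z^2 + 4*z + 3) = (z - 4)*(z + 3)*(z + 1)
(3) = (a - 3)*(a^3 - a^2 - 12*a) = a*(a - 3)*(a^2 - a - 12) = a*(a - 4)*(a - 3)*(a + 3)
(4) = (o + 3)*(o - 1)
(5) = (n - 4)*(n^2 + 3*n - 4) = (n - 4)*(n - 1)*(n + 4)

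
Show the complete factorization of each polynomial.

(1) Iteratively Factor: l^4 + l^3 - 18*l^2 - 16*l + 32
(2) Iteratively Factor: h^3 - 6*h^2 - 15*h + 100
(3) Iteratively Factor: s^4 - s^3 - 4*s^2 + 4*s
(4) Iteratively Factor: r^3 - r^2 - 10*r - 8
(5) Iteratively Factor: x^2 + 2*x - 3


(1) = (l - 1)*(l^3 + 2*l^2 - 16*l - 32) = (l - 1)*(l + 2)*(l^2 - 16) = (l - 4)*(l - 1)*(l + 2)*(l + 4)
(2) = (h - 5)*(h^2 - h - 20) = (h - 5)*(h + 4)*(h - 5)
(3) = (s - 2)*(s^3 + s^2 - 2*s) = (s - 2)*(s + 2)*(s^2 - s) = s*(s - 2)*(s + 2)*(s - 1)
(4) = (r + 2)*(r^2 - 3*r - 4) = (r + 1)*(r + 2)*(r - 4)
(5) = (x - 1)*(x + 3)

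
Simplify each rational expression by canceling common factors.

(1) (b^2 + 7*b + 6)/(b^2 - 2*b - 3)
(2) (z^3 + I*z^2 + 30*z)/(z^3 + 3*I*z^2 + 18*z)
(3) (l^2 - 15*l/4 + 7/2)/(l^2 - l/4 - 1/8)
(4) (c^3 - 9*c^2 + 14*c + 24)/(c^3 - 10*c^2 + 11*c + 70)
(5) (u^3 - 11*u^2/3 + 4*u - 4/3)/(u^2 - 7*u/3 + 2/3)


(1) = (b + 6)/(b - 3)
(2) = (z - 5*I)/(z - 3*I)
(3) = (8*l^2 - 30*l + 28)/(8*l^2 - 2*l - 1)
(4) = (c^3 - 9*c^2 + 14*c + 24)/(c^3 - 10*c^2 + 11*c + 70)
(5) = (3*u^2 - 5*u + 2)/(3*u - 1)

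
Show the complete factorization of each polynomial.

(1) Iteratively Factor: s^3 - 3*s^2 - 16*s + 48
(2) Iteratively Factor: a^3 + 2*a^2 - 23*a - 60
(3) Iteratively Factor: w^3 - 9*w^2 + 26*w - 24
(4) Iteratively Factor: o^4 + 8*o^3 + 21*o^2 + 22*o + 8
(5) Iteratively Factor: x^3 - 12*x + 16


(1) = (s - 3)*(s^2 - 16) = (s - 3)*(s + 4)*(s - 4)
(2) = (a - 5)*(a^2 + 7*a + 12) = (a - 5)*(a + 3)*(a + 4)
(3) = (w - 4)*(w^2 - 5*w + 6) = (w - 4)*(w - 2)*(w - 3)
(4) = (o + 1)*(o^3 + 7*o^2 + 14*o + 8) = (o + 1)*(o + 2)*(o^2 + 5*o + 4) = (o + 1)*(o + 2)*(o + 4)*(o + 1)
(5) = (x + 4)*(x^2 - 4*x + 4) = (x - 2)*(x + 4)*(x - 2)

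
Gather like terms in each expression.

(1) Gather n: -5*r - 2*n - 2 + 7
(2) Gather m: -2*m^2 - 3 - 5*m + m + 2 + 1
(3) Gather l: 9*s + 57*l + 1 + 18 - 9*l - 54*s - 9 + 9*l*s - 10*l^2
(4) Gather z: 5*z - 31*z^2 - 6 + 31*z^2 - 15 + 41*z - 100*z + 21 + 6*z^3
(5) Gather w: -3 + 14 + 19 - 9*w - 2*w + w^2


(1) = -2*n - 5*r + 5
(2) = -2*m^2 - 4*m
(3) = -10*l^2 + l*(9*s + 48) - 45*s + 10
(4) = 6*z^3 - 54*z
(5) = w^2 - 11*w + 30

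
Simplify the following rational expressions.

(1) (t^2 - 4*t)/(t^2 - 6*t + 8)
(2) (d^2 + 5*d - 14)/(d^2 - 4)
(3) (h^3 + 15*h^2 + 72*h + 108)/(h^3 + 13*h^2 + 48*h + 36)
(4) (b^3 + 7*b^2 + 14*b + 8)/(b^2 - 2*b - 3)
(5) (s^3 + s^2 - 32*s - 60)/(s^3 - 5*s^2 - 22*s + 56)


(1) = t/(t - 2)
(2) = (d + 7)/(d + 2)
(3) = (h + 3)/(h + 1)
(4) = (b^2 + 6*b + 8)/(b - 3)
(5) = (s^3 + s^2 - 32*s - 60)/(s^3 - 5*s^2 - 22*s + 56)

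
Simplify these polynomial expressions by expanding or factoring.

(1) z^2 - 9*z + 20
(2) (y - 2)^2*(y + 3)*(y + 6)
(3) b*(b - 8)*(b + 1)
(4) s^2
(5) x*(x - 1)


(1) = (z - 5)*(z - 4)
(2) = y^4 + 5*y^3 - 14*y^2 - 36*y + 72
(3) = b^3 - 7*b^2 - 8*b
(4) = s^2
(5) = x^2 - x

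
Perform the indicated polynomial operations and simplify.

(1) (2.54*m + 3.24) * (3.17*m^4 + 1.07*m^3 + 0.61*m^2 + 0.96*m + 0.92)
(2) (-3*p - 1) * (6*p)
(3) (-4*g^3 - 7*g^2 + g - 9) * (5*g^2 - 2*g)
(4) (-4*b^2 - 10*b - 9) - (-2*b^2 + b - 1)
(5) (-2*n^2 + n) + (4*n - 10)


(1) = 8.0518*m^5 + 12.9886*m^4 + 5.0162*m^3 + 4.4148*m^2 + 5.4472*m + 2.9808
(2) = -18*p^2 - 6*p
(3) = -20*g^5 - 27*g^4 + 19*g^3 - 47*g^2 + 18*g
(4) = -2*b^2 - 11*b - 8
(5) = -2*n^2 + 5*n - 10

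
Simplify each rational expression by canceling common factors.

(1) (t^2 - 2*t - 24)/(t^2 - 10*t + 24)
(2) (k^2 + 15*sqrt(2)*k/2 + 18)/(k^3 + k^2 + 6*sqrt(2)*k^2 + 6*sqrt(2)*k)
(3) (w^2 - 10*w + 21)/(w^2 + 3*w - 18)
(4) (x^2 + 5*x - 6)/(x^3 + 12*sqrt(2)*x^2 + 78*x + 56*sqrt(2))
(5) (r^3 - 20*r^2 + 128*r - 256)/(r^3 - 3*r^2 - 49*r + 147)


(1) = (t + 4)/(t - 4)
(2) = (2*k + 3*sqrt(2))/(2*k^2 + 2*k)
(3) = (w - 7)/(w + 6)
(4) = (x^2 + 5*x - 6)/(x^3 + 12*sqrt(2)*x^2 + 78*x + 56*sqrt(2))
(5) = (r^3 - 20*r^2 + 128*r - 256)/(r^3 - 3*r^2 - 49*r + 147)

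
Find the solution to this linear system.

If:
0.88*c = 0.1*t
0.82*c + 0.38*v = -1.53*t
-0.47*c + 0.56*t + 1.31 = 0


Then:
c = -0.29
t = -2.59
v = 11.05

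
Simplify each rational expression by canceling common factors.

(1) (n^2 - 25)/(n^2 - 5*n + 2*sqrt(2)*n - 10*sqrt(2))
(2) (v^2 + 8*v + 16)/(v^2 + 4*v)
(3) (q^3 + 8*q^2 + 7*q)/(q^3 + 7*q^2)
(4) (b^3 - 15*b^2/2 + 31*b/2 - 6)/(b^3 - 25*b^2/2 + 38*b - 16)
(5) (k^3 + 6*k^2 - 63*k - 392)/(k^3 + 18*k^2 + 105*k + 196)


(1) = (n + 5)/(n + 2*sqrt(2))
(2) = (v + 4)/v
(3) = (q + 1)/q
(4) = (b - 3)/(b - 8)
(5) = (k - 8)/(k + 4)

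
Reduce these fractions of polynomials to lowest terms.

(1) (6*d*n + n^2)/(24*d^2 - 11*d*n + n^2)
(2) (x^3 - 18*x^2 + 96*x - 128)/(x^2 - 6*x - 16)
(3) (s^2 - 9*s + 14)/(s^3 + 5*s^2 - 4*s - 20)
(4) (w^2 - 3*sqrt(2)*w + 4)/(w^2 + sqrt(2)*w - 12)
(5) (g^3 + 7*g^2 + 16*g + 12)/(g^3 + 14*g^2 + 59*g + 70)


(1) = (6*d*n + n^2)/(24*d^2 - 11*d*n + n^2)
(2) = (x^2 - 10*x + 16)/(x + 2)
(3) = (s - 7)/(s^2 + 7*s + 10)
(4) = (w - sqrt(2))/(w + 3*sqrt(2))
(5) = (g^2 + 5*g + 6)/(g^2 + 12*g + 35)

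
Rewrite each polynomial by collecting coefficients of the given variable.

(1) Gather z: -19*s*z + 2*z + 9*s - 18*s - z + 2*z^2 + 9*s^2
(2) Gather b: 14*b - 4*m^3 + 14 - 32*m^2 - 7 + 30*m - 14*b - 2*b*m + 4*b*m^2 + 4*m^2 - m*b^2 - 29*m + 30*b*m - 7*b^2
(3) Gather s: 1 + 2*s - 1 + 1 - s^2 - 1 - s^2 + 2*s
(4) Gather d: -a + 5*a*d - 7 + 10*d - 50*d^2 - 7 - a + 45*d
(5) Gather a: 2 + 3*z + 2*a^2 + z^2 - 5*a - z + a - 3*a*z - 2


(1) = 9*s^2 - 9*s + 2*z^2 + z*(1 - 19*s)
(2) = b^2*(-m - 7) + b*(4*m^2 + 28*m) - 4*m^3 - 28*m^2 + m + 7
(3) = -2*s^2 + 4*s
(4) = -2*a - 50*d^2 + d*(5*a + 55) - 14
(5) = 2*a^2 + a*(-3*z - 4) + z^2 + 2*z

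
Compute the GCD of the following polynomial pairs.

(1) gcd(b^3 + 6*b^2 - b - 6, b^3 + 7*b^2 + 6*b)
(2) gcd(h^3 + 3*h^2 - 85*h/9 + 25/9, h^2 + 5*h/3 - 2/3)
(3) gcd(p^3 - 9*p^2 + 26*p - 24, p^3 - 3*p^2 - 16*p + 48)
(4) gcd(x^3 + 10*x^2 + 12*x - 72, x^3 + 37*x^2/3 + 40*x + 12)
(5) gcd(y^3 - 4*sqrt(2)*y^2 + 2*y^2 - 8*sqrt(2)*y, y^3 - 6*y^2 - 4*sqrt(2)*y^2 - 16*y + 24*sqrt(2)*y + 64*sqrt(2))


(1) = gcd((b - 1)*(b + 1)*(b + 6), b*(b + 1)*(b + 6)) = b^2 + 7*b + 6
(2) = gcd((h - 5/3)*(h - 1/3)*(h + 5), (h - 1/3)*(h + 2)) = h - 1/3
(3) = gcd((p - 4)*(p - 3)*(p - 2), (p - 4)*(p - 3)*(p + 4)) = p^2 - 7*p + 12
(4) = x^2 + 12*x + 36
(5) = y^2 + y*(2 - 4*sqrt(2)) - 8*sqrt(2)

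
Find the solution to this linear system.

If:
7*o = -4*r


Then:
o = -4*r/7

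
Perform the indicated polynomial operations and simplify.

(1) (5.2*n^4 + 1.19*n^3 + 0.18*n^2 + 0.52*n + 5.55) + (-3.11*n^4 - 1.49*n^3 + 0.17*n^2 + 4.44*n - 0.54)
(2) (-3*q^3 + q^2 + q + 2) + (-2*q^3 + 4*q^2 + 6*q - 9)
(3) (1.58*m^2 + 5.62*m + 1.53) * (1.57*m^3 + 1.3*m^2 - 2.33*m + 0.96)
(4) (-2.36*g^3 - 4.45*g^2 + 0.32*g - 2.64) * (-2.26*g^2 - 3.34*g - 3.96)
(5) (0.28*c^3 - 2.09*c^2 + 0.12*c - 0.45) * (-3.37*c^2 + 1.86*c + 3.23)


(1) = 2.09*n^4 - 0.3*n^3 + 0.35*n^2 + 4.96*n + 5.01
(2) = -5*q^3 + 5*q^2 + 7*q - 7
(3) = 2.4806*m^5 + 10.8774*m^4 + 6.0267*m^3 - 9.5888*m^2 + 1.8303*m + 1.4688
(4) = 5.3336*g^5 + 17.9394*g^4 + 23.4854*g^3 + 22.5196*g^2 + 7.5504*g + 10.4544
(5) = -0.9436*c^5 + 7.5641*c^4 - 3.3874*c^3 - 5.011*c^2 - 0.4494*c - 1.4535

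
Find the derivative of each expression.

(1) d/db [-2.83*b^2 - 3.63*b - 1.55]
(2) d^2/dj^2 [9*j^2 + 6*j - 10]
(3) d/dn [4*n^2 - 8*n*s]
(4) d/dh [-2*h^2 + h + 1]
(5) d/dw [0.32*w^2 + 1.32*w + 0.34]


(1) = -5.66*b - 3.63
(2) = 18
(3) = 8*n - 8*s
(4) = 1 - 4*h
(5) = 0.64*w + 1.32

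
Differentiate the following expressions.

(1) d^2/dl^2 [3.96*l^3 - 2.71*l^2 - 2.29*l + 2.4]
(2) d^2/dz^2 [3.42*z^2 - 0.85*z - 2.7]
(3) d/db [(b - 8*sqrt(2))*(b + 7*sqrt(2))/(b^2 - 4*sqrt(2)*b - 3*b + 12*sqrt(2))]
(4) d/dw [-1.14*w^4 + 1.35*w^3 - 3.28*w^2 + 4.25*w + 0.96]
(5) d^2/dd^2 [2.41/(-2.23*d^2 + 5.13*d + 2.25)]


(1) = 23.76*l - 5.42
(2) = 6.84000000000000
(3) = ((b - 8*sqrt(2))*(b + 7*sqrt(2))*(-2*b + 3 + 4*sqrt(2)) + (2*b - sqrt(2))*(b^2 - 4*sqrt(2)*b - 3*b + 12*sqrt(2)))/(b^2 - 4*sqrt(2)*b - 3*b + 12*sqrt(2))^2
(4) = -4.56*w^3 + 4.05*w^2 - 6.56*w + 4.25
(5) = (-23.969378*d^2 + 55.140318*d + 2.41*(4.46*d - 5.13)*(8.92*d - 10.26) + 24.18435)/(-2.23*d^2 + 5.13*d + 2.25)^3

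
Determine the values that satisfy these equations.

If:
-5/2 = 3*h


Then:
h = -5/6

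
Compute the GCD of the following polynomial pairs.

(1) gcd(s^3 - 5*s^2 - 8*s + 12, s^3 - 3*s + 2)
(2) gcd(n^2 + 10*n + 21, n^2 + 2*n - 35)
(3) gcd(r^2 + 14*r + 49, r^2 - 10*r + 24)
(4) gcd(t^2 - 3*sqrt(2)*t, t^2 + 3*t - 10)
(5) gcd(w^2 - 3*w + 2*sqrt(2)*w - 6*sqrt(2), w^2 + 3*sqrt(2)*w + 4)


(1) = s^2 + s - 2
(2) = gcd((n + 3)*(n + 7), (n - 5)*(n + 7)) = n + 7
(3) = 1
(4) = gcd(t*(t - 3*sqrt(2)), (t - 2)*(t + 5)) = 1
(5) = gcd((w - 3)*(w + 2*sqrt(2)), (w + sqrt(2))*(w + 2*sqrt(2))) = w + 2*sqrt(2)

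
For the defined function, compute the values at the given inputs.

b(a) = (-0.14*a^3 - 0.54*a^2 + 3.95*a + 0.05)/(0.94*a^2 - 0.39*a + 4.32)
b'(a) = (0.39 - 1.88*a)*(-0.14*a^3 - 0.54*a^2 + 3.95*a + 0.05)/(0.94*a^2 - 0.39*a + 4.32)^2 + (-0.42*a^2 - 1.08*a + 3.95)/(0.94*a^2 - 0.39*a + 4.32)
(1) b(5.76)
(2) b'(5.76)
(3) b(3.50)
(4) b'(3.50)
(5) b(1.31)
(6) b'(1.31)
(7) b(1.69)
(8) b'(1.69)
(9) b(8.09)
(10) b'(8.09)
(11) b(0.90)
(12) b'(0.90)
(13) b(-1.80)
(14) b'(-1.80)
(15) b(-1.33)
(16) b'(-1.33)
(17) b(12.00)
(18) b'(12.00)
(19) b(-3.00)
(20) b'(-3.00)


(1) = -0.66
(2) = -0.28
(3) = 0.09
(4) = -0.38
(5) = 0.73
(6) = 0.05
(7) = 0.71
(8) = -0.17
(9) = -1.24
(10) = -0.22
(11) = 0.65
(12) = 0.38
(13) = -0.99
(14) = 0.10
(15) = -0.90
(16) = 0.32
(17) = -2.02
(18) = -0.18
(19) = -0.92
(20) = -0.15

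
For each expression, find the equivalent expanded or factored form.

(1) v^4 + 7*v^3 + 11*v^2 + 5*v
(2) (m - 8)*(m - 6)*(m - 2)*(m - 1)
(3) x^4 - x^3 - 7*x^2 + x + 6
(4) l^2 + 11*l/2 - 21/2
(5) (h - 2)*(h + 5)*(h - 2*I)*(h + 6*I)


(1) = v*(v + 1)^2*(v + 5)
(2) = m^4 - 17*m^3 + 92*m^2 - 172*m + 96
(3) = (x - 3)*(x - 1)*(x + 1)*(x + 2)
(4) = (l - 3/2)*(l + 7)
(5) = h^4 + 3*h^3 + 4*I*h^3 + 2*h^2 + 12*I*h^2 + 36*h - 40*I*h - 120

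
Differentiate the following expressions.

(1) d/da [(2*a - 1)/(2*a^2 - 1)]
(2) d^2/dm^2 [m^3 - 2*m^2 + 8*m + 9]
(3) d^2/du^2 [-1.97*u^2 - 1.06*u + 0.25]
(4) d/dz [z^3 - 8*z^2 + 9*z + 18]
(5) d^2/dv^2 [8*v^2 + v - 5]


(1) = 2*(-2*a^2 + 2*a - 1)/(4*a^4 - 4*a^2 + 1)
(2) = 6*m - 4
(3) = -3.94000000000000
(4) = 3*z^2 - 16*z + 9
(5) = 16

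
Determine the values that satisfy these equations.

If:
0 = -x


Then:
x = 0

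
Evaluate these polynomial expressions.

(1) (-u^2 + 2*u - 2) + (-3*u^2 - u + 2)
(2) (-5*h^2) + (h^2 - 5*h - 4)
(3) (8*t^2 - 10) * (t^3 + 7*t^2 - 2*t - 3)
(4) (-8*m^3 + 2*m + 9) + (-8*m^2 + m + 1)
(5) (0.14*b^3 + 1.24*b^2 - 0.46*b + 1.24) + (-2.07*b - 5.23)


(1) = -4*u^2 + u
(2) = -4*h^2 - 5*h - 4
(3) = 8*t^5 + 56*t^4 - 26*t^3 - 94*t^2 + 20*t + 30
(4) = -8*m^3 - 8*m^2 + 3*m + 10
(5) = 0.14*b^3 + 1.24*b^2 - 2.53*b - 3.99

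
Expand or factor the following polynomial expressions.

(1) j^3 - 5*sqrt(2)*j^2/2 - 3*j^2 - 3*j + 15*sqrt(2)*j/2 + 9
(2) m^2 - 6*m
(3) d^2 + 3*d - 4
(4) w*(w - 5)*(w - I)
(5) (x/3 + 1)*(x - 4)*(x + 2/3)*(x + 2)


(1) = (j - 3)*(j - 3*sqrt(2))*(j + sqrt(2)/2)
(2) = m*(m - 6)
(3) = (d - 1)*(d + 4)
(4) = w^3 - 5*w^2 - I*w^2 + 5*I*w
(5) = x^4/3 + 5*x^3/9 - 40*x^2/9 - 100*x/9 - 16/3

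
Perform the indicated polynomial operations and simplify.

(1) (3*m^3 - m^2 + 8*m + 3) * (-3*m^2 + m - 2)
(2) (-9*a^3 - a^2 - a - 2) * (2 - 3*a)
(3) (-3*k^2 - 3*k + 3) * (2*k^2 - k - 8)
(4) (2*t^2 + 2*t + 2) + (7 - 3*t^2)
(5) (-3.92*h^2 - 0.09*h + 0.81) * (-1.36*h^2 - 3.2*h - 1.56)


(1) = -9*m^5 + 6*m^4 - 31*m^3 + m^2 - 13*m - 6
(2) = 27*a^4 - 15*a^3 + a^2 + 4*a - 4
(3) = -6*k^4 - 3*k^3 + 33*k^2 + 21*k - 24
(4) = -t^2 + 2*t + 9
(5) = 5.3312*h^4 + 12.6664*h^3 + 5.3016*h^2 - 2.4516*h - 1.2636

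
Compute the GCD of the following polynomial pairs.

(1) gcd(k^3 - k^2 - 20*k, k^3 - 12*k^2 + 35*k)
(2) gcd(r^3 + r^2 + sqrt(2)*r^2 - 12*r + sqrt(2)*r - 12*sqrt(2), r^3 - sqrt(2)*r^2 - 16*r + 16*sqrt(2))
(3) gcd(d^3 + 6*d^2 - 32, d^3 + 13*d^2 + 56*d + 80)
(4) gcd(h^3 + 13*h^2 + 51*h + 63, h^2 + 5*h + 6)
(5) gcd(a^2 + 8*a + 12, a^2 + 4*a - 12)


(1) = gcd(k*(k - 5)*(k + 4), k*(k - 7)*(k - 5)) = k^2 - 5*k
(2) = r + 4
(3) = gcd((d - 2)*(d + 4)^2, (d + 4)^2*(d + 5)) = d^2 + 8*d + 16
(4) = gcd((h + 3)^2*(h + 7), (h + 2)*(h + 3)) = h + 3
(5) = gcd((a + 2)*(a + 6), (a - 2)*(a + 6)) = a + 6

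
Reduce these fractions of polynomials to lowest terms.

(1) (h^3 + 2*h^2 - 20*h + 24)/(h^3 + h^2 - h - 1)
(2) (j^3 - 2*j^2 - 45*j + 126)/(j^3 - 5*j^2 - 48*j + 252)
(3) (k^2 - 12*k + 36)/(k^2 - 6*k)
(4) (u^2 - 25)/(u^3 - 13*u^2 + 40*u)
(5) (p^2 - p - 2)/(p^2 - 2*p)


(1) = (h^3 + 2*h^2 - 20*h + 24)/(h^3 + h^2 - h - 1)
(2) = (j - 3)/(j - 6)
(3) = (k - 6)/k
(4) = (u + 5)/(u^2 - 8*u)
(5) = (p + 1)/p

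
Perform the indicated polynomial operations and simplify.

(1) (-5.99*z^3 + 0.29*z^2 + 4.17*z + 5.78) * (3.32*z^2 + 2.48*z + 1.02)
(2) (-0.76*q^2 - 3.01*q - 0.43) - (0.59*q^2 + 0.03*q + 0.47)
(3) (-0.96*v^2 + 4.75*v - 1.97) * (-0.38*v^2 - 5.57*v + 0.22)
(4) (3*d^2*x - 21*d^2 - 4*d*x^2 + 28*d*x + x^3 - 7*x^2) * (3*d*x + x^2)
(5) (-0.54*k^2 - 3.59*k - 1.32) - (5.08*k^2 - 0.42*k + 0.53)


(1) = -19.8868*z^5 - 13.8924*z^4 + 8.4538*z^3 + 29.827*z^2 + 18.5878*z + 5.8956
(2) = -1.35*q^2 - 3.04*q - 0.9
(3) = 0.3648*v^4 + 3.5422*v^3 - 25.9201*v^2 + 12.0179*v - 0.4334
(4) = 9*d^3*x^2 - 63*d^3*x - 9*d^2*x^3 + 63*d^2*x^2 - d*x^4 + 7*d*x^3 + x^5 - 7*x^4
(5) = -5.62*k^2 - 3.17*k - 1.85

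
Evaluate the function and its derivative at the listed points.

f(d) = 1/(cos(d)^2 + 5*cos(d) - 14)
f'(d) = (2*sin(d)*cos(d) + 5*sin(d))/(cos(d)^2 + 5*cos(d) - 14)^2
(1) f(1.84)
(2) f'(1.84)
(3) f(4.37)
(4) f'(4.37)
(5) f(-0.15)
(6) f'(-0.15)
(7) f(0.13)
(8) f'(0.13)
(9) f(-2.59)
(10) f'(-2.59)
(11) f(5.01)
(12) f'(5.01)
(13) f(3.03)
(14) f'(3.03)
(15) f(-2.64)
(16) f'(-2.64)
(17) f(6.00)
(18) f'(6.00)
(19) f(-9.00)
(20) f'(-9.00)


(1) = -0.07
(2) = 0.02
(3) = -0.06
(4) = -0.02
(5) = -0.12
(6) = -0.02
(7) = -0.12
(8) = 0.01
(9) = -0.06
(10) = -0.01
(11) = -0.08
(12) = -0.03
(13) = -0.06
(14) = 0.00
(15) = -0.06
(16) = -0.01
(17) = -0.12
(18) = -0.03
(19) = -0.06
(20) = -0.00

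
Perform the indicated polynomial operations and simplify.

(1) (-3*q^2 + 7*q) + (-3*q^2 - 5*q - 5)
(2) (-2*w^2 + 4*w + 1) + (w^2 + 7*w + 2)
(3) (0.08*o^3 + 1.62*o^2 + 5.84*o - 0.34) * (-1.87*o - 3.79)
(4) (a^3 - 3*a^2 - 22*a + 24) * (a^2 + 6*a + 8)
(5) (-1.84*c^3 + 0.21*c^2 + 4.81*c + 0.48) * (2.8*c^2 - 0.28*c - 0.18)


(1) = -6*q^2 + 2*q - 5
(2) = -w^2 + 11*w + 3
(3) = -0.1496*o^4 - 3.3326*o^3 - 17.0606*o^2 - 21.4978*o + 1.2886
(4) = a^5 + 3*a^4 - 32*a^3 - 132*a^2 - 32*a + 192
(5) = -5.152*c^5 + 1.1032*c^4 + 13.7404*c^3 - 0.0406*c^2 - 1.0002*c - 0.0864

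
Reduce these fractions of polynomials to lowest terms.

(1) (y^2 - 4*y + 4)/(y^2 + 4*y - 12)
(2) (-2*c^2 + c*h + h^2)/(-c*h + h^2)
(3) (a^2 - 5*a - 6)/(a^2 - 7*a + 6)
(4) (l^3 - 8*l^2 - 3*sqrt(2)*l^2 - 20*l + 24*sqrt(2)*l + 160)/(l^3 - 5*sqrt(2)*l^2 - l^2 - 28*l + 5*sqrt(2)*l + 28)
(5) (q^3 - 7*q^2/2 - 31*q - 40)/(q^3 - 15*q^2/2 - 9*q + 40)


(1) = (y - 2)/(y + 6)
(2) = (2*c + h)/h
(3) = (a + 1)/(a - 1)
(4) = (l^2 + l*(-8 - 5*sqrt(2)) + 40*sqrt(2))/(l^2 + l*(-7*sqrt(2) - 1) + 7*sqrt(2))
(5) = (q + 2)/(q - 2)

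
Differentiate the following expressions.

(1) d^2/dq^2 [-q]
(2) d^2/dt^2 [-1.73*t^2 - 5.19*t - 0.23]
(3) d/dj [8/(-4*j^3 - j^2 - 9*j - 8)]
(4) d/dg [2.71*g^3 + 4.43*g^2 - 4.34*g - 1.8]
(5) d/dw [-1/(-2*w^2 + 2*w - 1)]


(1) = 0
(2) = -3.46000000000000
(3) = 8*(12*j^2 + 2*j + 9)/(4*j^3 + j^2 + 9*j + 8)^2
(4) = 8.13*g^2 + 8.86*g - 4.34
(5) = 2*(1 - 2*w)/(2*w^2 - 2*w + 1)^2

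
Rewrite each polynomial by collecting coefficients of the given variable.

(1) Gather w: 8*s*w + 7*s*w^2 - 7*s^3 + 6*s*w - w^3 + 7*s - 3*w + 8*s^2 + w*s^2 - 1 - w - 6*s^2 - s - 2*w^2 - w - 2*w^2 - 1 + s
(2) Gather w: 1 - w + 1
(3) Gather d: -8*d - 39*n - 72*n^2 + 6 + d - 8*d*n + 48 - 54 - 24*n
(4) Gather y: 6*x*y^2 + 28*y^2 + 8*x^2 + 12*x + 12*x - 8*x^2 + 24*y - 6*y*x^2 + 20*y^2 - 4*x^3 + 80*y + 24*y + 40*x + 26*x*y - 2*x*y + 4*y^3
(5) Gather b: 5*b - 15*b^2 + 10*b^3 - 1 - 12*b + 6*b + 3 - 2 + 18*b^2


(1) = -7*s^3 + 2*s^2 + 7*s - w^3 + w^2*(7*s - 4) + w*(s^2 + 14*s - 5) - 2
(2) = 2 - w
(3) = d*(-8*n - 7) - 72*n^2 - 63*n
(4) = -4*x^3 + 64*x + 4*y^3 + y^2*(6*x + 48) + y*(-6*x^2 + 24*x + 128)
(5) = 10*b^3 + 3*b^2 - b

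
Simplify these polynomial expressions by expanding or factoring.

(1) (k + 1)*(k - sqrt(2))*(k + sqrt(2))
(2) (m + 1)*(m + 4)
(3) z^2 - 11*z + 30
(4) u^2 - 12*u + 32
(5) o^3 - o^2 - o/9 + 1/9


(1) = k^3 + k^2 - 2*k - 2
(2) = m^2 + 5*m + 4
(3) = (z - 6)*(z - 5)
(4) = (u - 8)*(u - 4)
(5) = (o - 1)*(o - 1/3)*(o + 1/3)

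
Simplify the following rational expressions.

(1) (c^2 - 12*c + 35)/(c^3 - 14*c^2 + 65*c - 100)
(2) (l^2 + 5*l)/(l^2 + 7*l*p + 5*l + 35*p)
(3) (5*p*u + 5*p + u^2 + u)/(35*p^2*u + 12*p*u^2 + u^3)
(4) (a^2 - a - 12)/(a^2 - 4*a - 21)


(1) = (c - 7)/(c^2 - 9*c + 20)
(2) = l/(l + 7*p)
(3) = (u + 1)/(7*p*u + u^2)
(4) = (a - 4)/(a - 7)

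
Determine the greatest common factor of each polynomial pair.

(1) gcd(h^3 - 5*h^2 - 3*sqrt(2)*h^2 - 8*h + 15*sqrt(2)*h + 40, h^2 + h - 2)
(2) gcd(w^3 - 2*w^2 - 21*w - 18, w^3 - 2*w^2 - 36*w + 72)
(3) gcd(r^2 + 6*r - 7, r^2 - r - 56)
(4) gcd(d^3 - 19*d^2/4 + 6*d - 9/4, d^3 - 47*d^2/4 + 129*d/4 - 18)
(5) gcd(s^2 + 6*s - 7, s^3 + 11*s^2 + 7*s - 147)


(1) = gcd((h - 5)*(h - 4*sqrt(2))*(h + sqrt(2)), (h - 1)*(h + 2)) = 1
(2) = w - 6
(3) = gcd((r - 1)*(r + 7), (r - 8)*(r + 7)) = r + 7
(4) = d^2 - 15*d/4 + 9/4
(5) = gcd((s - 1)*(s + 7), (s - 3)*(s + 7)^2) = s + 7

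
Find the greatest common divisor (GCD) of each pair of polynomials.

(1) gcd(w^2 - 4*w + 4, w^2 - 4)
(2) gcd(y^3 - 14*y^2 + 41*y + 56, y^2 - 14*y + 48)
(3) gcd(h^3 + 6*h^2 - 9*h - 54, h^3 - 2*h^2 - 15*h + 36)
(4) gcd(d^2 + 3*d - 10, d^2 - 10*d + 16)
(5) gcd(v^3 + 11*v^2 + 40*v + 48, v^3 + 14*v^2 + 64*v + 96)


(1) = gcd((w - 2)^2, (w - 2)*(w + 2)) = w - 2
(2) = gcd((y - 8)*(y - 7)*(y + 1), (y - 8)*(y - 6)) = y - 8
(3) = h - 3
(4) = d - 2
(5) = gcd((v + 3)*(v + 4)^2, (v + 4)^2*(v + 6)) = v^2 + 8*v + 16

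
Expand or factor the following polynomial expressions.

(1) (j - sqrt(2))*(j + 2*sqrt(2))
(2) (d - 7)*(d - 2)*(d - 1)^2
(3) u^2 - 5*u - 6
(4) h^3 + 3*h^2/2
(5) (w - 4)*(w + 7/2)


(1) = j^2 + sqrt(2)*j - 4
(2) = d^4 - 11*d^3 + 33*d^2 - 37*d + 14
(3) = (u - 6)*(u + 1)
(4) = h^2*(h + 3/2)
(5) = w^2 - w/2 - 14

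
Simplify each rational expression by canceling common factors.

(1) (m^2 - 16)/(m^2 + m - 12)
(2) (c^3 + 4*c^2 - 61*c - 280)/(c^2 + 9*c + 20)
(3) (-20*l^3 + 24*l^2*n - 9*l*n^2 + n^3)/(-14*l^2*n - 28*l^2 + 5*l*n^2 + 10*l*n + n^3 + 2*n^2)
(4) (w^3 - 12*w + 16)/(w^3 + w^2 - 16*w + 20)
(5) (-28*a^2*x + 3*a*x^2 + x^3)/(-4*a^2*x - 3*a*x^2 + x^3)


(1) = (m - 4)/(m - 3)
(2) = (c^2 - c - 56)/(c + 4)
(3) = (10*l^2 - 7*l*n + n^2)/(7*l*n + 14*l + n^2 + 2*n)
(4) = (w + 4)/(w + 5)
(5) = (7*a + x)/(a + x)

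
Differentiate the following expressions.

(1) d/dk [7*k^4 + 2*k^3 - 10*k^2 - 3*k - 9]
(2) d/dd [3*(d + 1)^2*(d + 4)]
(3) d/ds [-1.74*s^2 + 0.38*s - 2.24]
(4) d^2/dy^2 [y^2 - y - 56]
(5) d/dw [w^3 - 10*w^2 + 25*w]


(1) = 28*k^3 + 6*k^2 - 20*k - 3
(2) = 9*(d + 1)*(d + 3)
(3) = 0.38 - 3.48*s
(4) = 2
(5) = 3*w^2 - 20*w + 25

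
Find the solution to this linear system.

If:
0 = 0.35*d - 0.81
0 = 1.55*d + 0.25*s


Then:
d = 2.31
s = -14.35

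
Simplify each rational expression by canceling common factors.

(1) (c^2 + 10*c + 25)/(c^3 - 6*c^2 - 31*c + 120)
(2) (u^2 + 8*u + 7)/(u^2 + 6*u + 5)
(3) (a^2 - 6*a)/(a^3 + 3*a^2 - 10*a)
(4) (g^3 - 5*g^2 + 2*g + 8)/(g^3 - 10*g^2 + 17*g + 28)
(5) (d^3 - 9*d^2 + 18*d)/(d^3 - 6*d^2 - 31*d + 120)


(1) = (c + 5)/(c^2 - 11*c + 24)
(2) = (u + 7)/(u + 5)
(3) = (a - 6)/(a^2 + 3*a - 10)
(4) = (g - 2)/(g - 7)
(5) = (d^2 - 6*d)/(d^2 - 3*d - 40)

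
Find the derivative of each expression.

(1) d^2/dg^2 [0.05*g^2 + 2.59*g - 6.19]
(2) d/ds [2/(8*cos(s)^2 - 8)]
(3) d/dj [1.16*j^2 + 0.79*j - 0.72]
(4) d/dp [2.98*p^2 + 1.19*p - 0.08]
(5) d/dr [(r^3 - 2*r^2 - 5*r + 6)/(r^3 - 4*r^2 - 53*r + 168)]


(1) = 0.100000000000000
(2) = cos(s)/(2*sin(s)^3)
(3) = 2.32*j + 0.79
(4) = 5.96*p + 1.19
(5) = 2*(-r^2 - 54*r - 29)/(r^4 - 2*r^3 - 111*r^2 + 112*r + 3136)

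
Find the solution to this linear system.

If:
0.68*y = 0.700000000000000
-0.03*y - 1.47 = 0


Then:
No Solution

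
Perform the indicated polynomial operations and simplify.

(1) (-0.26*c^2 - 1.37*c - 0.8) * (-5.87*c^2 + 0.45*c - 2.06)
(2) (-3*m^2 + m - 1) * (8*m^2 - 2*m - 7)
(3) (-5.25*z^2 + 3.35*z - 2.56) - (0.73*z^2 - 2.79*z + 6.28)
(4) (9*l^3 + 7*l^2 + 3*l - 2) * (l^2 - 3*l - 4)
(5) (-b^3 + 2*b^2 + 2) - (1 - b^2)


(1) = 1.5262*c^4 + 7.9249*c^3 + 4.6151*c^2 + 2.4622*c + 1.648
(2) = -24*m^4 + 14*m^3 + 11*m^2 - 5*m + 7
(3) = -5.98*z^2 + 6.14*z - 8.84
(4) = 9*l^5 - 20*l^4 - 54*l^3 - 39*l^2 - 6*l + 8
(5) = -b^3 + 3*b^2 + 1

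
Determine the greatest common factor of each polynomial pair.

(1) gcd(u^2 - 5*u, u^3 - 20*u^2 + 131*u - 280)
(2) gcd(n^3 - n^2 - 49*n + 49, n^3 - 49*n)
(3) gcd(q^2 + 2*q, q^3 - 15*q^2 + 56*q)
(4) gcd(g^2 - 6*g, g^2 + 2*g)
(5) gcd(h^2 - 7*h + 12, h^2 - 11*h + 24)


(1) = u - 5
(2) = gcd((n - 7)*(n - 1)*(n + 7), n*(n - 7)*(n + 7)) = n^2 - 49
(3) = q
(4) = gcd(g*(g - 6), g*(g + 2)) = g
(5) = h - 3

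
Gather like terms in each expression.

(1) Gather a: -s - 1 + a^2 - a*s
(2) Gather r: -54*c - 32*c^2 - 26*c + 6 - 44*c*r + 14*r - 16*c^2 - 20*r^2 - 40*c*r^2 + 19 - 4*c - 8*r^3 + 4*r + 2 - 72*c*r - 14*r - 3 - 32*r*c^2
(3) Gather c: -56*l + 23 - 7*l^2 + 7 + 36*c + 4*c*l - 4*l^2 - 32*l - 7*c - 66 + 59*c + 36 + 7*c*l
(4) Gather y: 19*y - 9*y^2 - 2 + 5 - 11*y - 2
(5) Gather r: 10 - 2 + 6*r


(1) = a^2 - a*s - s - 1
(2) = -48*c^2 - 84*c - 8*r^3 + r^2*(-40*c - 20) + r*(-32*c^2 - 116*c + 4) + 24
(3) = c*(11*l + 88) - 11*l^2 - 88*l
(4) = -9*y^2 + 8*y + 1
(5) = 6*r + 8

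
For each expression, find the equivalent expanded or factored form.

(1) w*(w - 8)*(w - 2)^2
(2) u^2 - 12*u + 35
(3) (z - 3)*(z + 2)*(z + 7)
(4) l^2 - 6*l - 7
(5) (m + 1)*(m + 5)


(1) = w^4 - 12*w^3 + 36*w^2 - 32*w
(2) = (u - 7)*(u - 5)
(3) = z^3 + 6*z^2 - 13*z - 42
(4) = (l - 7)*(l + 1)
(5) = m^2 + 6*m + 5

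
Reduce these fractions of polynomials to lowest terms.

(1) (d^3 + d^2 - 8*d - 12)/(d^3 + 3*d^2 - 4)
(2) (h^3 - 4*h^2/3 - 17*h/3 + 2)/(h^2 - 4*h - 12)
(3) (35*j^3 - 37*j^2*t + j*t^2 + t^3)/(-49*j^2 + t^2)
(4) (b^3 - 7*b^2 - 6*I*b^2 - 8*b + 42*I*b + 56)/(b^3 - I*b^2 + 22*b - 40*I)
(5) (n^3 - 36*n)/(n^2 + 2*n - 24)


(1) = (d - 3)/(d - 1)
(2) = (3*h^2 - 10*h + 3)/(3*h - 18)
(3) = (5*j^2 - 6*j*t + t^2)/(-7*j + t)
(4) = (b - 7)/(b + 5*I)
(5) = (n^2 - 6*n)/(n - 4)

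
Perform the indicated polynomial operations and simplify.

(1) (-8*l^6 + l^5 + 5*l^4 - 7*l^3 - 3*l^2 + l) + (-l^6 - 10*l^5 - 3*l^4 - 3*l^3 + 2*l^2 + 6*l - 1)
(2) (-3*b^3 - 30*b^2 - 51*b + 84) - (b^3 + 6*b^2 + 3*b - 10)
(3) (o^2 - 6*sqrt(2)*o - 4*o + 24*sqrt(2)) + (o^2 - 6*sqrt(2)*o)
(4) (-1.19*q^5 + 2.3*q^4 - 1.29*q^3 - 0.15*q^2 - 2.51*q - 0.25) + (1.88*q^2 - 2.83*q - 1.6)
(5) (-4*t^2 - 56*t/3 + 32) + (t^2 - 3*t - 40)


(1) = -9*l^6 - 9*l^5 + 2*l^4 - 10*l^3 - l^2 + 7*l - 1
(2) = -4*b^3 - 36*b^2 - 54*b + 94
(3) = 2*o^2 - 12*sqrt(2)*o - 4*o + 24*sqrt(2)
(4) = -1.19*q^5 + 2.3*q^4 - 1.29*q^3 + 1.73*q^2 - 5.34*q - 1.85
(5) = -3*t^2 - 65*t/3 - 8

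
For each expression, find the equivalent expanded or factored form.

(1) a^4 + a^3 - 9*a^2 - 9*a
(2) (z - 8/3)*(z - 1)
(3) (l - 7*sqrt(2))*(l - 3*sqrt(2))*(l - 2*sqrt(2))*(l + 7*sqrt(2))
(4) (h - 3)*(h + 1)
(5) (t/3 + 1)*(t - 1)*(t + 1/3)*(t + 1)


(1) = a*(a - 3)*(a + 1)*(a + 3)
(2) = z^2 - 11*z/3 + 8/3
(3) = l^4 - 5*sqrt(2)*l^3 - 86*l^2 + 490*sqrt(2)*l - 1176
(4) = h^2 - 2*h - 3
(5) = t^4/3 + 10*t^3/9 - 10*t/9 - 1/3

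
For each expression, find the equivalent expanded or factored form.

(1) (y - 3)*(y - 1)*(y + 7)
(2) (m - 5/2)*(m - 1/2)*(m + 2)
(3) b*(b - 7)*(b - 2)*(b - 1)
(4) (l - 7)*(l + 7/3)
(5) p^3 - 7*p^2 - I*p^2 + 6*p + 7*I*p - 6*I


(1) = y^3 + 3*y^2 - 25*y + 21
(2) = m^3 - m^2 - 19*m/4 + 5/2
(3) = b^4 - 10*b^3 + 23*b^2 - 14*b
(4) = l^2 - 14*l/3 - 49/3
(5) = (p - 6)*(p - 1)*(p - I)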